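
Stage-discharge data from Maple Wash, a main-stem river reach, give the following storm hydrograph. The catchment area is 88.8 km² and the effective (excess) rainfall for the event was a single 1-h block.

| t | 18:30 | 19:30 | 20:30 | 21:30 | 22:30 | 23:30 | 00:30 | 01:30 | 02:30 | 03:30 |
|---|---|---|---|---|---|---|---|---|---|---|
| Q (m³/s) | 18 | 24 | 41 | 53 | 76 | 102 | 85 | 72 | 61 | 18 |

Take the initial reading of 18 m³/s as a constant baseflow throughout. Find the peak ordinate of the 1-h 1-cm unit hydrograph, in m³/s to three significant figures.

U_p ≈ 56.0 m³/s

Direct runoff: 0.0, 6.0, 23.0, 35.0, 58.0, 84.0, 67.0, 54.0, 43.0, 0.0 m³/s; ΣQ_DR = 370.0 m³/s, peak = 84.0 m³/s.
Runoff depth d = ΣQ_DR·Δt / A = 370.0 × 3600 / (88.8 km²) = 15.00 mm.
The 1-cm UH is the DRH scaled by (10 mm)/d, so U_p = 84.0 × 10/15.00 = 56.0 m³/s.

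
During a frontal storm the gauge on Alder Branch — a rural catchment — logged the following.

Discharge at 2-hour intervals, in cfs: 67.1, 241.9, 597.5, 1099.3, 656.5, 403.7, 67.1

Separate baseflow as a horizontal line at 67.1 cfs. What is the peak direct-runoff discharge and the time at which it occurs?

Subtracting baseflow gives direct-runoff ordinates: 0.0, 174.8, 530.4, 1032.2, 589.4, 336.6, 0.0 cfs.
The maximum is 1032.2 cfs, occurring at the reading for t = 6 h.

Q_p = 1032.2 cfs at t = 6 h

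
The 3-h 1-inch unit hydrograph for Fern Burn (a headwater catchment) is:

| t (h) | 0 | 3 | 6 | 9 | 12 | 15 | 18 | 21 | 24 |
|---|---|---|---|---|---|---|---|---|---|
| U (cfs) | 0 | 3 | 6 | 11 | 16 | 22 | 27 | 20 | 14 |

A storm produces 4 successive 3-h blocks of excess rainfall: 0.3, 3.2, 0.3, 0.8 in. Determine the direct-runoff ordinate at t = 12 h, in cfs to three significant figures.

Q ≈ 44.2 cfs

By discrete convolution, Q_j = Σ (P_i / 1 in) · U_{j−i}.
At t = 12 h (j=4): Q = (0.3/1)·16 + (3.2/1)·11 + (0.3/1)·6 + (0.8/1)·3 = 44.2 cfs.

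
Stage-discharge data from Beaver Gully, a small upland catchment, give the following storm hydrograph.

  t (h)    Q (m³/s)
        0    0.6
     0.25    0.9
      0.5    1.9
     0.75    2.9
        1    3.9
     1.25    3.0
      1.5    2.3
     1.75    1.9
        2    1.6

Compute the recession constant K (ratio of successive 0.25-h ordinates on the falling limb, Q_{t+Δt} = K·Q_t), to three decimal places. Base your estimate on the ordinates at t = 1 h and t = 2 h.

K ≈ 0.800

Using the recession-limb readings at t = 1 h and t = 2 h: Q falls from 3.9 to 1.6 m³/s over 4 intervals.
K = (Q₂/Q₁)^(1/4) = (1.6/3.9)^(1/4) = 0.800.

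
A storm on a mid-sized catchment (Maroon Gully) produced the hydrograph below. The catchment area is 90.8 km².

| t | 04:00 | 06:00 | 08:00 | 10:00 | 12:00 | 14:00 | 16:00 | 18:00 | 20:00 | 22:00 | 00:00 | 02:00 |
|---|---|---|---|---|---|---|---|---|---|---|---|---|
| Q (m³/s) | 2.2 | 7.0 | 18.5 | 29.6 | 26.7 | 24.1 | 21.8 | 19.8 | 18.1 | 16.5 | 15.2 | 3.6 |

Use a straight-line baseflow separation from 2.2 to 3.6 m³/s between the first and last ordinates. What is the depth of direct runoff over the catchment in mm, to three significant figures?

Direct runoff: 0.00, 4.67, 16.05, 27.02, 23.99, 21.26, 18.84, 16.71, 14.88, 13.15, 11.73, 0.00 m³/s; ΣQ_DR = 168.3 m³/s.
V = ΣQ_DR · Δt = 168.3 × 7200 s = 1.212 × 10^6 m³.
Over A = 90.8 km², depth = V / A = 13.3 mm.

d ≈ 13.3 mm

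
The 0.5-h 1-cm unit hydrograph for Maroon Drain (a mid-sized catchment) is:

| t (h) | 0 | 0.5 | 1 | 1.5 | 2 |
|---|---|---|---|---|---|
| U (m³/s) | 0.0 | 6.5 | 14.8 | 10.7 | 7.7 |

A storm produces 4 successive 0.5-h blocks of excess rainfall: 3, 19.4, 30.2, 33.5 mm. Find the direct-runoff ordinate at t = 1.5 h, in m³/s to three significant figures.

Q ≈ 51.6 m³/s

By discrete convolution, Q_j = Σ (P_i / 10 mm) · U_{j−i}.
At t = 1.5 h (j=3): Q = (3/10)·10.7 + (19.4/10)·14.8 + (30.2/10)·6.5 + (33.5/10)·0.0 = 51.6 m³/s.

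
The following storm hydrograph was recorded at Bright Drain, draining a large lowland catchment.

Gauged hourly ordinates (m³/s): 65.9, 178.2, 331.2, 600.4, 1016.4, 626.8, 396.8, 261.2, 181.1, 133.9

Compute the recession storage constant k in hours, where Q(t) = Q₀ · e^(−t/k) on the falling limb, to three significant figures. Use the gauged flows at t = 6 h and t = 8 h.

k ≈ 2.55 h

On the falling limb, Q drops from 396.8 to 181.1 m³/s between t = 6 h and t = 8 h (Δt = 2 h).
k = −Δt / ln(Q₂/Q₁) = −2 / ln(181.1/396.8) = 2.55 h.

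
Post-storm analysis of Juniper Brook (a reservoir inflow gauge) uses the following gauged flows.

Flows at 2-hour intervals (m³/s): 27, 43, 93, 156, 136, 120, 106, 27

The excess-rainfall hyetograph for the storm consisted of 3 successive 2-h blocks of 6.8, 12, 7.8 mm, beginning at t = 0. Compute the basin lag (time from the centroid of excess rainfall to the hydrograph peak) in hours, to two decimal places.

t_L ≈ 2.92 h

Centroid of excess rainfall: t_c = Σ P_i·t̄_i / ΣP_i = 3.0752 h (block centres at 1, 3, 5 h).
Hydrograph peak occurs at t = 6 h, so basin lag t_L = 6 − 3.0752 = 2.92 h.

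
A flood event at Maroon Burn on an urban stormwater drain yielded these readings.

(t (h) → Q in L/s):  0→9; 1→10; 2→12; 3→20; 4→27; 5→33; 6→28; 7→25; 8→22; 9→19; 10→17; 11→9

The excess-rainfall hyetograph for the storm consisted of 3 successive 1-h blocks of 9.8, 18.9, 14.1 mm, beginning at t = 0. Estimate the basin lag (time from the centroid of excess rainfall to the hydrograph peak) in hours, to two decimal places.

t_L ≈ 3.40 h

Centroid of excess rainfall: t_c = Σ P_i·t̄_i / ΣP_i = 1.6005 h (block centres at 0.5, 1.5, 2.5 h).
Hydrograph peak occurs at t = 5 h, so basin lag t_L = 5 − 1.6005 = 3.40 h.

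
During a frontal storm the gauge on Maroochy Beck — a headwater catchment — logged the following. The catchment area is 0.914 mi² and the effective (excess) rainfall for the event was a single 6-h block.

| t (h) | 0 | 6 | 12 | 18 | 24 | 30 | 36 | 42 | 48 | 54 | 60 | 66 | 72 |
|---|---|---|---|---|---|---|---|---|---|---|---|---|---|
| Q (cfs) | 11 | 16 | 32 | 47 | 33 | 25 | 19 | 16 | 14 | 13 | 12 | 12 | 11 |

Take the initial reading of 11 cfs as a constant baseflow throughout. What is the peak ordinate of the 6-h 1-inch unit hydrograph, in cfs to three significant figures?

Direct runoff: 0.0, 5.0, 21.0, 36.0, 22.0, 14.0, 8.0, 5.0, 3.0, 2.0, 1.0, 1.0, 0.0 cfs; ΣQ_DR = 118.0 cfs, peak = 36.0 cfs.
Runoff depth d = ΣQ_DR·Δt / A = 118.0 × 21600 / (0.914 mi²) = 1.200 in.
The 1-inch UH is the DRH scaled by (1 in)/d, so U_p = 36.0 × 1/1.200 = 30.0 cfs.

U_p ≈ 30.0 cfs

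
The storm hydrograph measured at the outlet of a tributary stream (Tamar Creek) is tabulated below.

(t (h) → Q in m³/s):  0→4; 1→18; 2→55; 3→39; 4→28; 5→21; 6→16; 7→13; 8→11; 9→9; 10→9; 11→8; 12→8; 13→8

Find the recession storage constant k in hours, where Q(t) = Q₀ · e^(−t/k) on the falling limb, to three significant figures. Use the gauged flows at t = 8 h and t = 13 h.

On the falling limb, Q drops from 11 to 8 m³/s between t = 8 h and t = 13 h (Δt = 5 h).
k = −Δt / ln(Q₂/Q₁) = −5 / ln(8/11) = 15.7 h.

k ≈ 15.7 h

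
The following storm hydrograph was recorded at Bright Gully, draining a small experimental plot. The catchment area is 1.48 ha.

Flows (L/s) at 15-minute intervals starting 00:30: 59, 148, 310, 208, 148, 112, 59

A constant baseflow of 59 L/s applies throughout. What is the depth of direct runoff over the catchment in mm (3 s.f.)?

Direct runoff: 0.0, 89.0, 251.0, 149.0, 89.0, 53.0, 0.0 L/s; ΣQ_DR = 631.0 L/s.
V = ΣQ_DR · Δt = 631.0 × 900 s = 5.679 × 10^5 L.
Over A = 1.48 ha, depth = V / A = 38.4 mm.

d ≈ 38.4 mm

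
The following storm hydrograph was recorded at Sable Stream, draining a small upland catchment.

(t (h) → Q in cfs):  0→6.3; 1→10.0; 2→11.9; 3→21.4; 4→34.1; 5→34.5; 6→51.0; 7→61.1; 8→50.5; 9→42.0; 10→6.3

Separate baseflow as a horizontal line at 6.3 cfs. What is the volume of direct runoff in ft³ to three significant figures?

Direct-runoff ordinates (Q − Q_b): 0.0, 3.7, 5.6, 15.1, 27.8, 28.2, 44.7, 54.8, 44.2, 35.7, 0.0 cfs.
ΣQ_DR = 259.8 cfs.
With Δt = 1 h = 3600 s, V = ΣQ_DR · Δt = 259.8 × 3600 = 9.35 × 10^5 ft³.

V ≈ 9.35 × 10^5 ft³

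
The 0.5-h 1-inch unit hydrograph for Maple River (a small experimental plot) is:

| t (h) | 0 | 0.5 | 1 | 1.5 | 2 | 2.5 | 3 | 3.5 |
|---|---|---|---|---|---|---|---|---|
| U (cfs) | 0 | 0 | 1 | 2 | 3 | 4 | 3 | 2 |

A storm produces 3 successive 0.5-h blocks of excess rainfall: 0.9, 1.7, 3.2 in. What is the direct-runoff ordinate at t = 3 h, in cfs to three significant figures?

Q ≈ 19.1 cfs

By discrete convolution, Q_j = Σ (P_i / 1 in) · U_{j−i}.
At t = 3 h (j=6): Q = (0.9/1)·3 + (1.7/1)·4 + (3.2/1)·3 = 19.1 cfs.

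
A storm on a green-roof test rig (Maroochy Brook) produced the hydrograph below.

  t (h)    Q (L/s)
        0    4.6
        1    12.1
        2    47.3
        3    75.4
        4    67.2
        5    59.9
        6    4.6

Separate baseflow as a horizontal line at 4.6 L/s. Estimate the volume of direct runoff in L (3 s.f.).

V ≈ 8.60 × 10^5 L

Direct-runoff ordinates (Q − Q_b): 0.0, 7.5, 42.7, 70.8, 62.6, 55.3, 0.0 L/s.
ΣQ_DR = 238.9 L/s.
With Δt = 1 h = 3600 s, V = ΣQ_DR · Δt = 238.9 × 3600 = 8.60 × 10^5 L.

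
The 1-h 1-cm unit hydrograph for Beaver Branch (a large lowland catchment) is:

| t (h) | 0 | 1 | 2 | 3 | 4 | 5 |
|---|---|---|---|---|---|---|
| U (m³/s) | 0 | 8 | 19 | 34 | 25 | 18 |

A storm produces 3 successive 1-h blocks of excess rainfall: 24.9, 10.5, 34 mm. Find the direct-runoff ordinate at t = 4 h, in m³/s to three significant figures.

Q ≈ 163 m³/s

By discrete convolution, Q_j = Σ (P_i / 10 mm) · U_{j−i}.
At t = 4 h (j=4): Q = (24.9/10)·25 + (10.5/10)·34 + (34/10)·19 = 163 m³/s.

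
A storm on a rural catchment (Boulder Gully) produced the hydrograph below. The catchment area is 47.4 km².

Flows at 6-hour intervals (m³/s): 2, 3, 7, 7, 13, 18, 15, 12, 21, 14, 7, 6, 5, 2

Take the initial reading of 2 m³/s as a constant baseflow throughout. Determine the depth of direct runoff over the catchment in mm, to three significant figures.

d ≈ 47.4 mm

Direct runoff: 0.0, 1.0, 5.0, 5.0, 11.0, 16.0, 13.0, 10.0, 19.0, 12.0, 5.0, 4.0, 3.0, 0.0 m³/s; ΣQ_DR = 104.0 m³/s.
V = ΣQ_DR · Δt = 104.0 × 21600 s = 2.246 × 10^6 m³.
Over A = 47.4 km², depth = V / A = 47.4 mm.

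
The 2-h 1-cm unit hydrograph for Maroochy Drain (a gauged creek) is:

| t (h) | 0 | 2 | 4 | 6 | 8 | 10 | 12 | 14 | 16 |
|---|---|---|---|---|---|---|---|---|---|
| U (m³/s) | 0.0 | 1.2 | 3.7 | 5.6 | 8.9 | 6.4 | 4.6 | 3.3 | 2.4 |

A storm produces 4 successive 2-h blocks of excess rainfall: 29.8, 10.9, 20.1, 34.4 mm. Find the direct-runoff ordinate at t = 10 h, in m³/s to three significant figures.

By discrete convolution, Q_j = Σ (P_i / 10 mm) · U_{j−i}.
At t = 10 h (j=5): Q = (29.8/10)·6.4 + (10.9/10)·8.9 + (20.1/10)·5.6 + (34.4/10)·3.7 = 52.8 m³/s.

Q ≈ 52.8 m³/s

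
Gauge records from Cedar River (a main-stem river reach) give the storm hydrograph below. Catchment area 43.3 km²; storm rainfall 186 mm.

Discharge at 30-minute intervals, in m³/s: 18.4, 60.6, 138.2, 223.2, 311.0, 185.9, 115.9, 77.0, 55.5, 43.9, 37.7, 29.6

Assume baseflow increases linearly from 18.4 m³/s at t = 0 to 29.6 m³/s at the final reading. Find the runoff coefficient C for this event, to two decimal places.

ΣQ_DR = 1009 m³/s; V = ΣQ_DR·Δt = 1.816 × 10^6 m³.
Runoff depth d = V / A = 41.94 mm.
C = d / P = 41.94 / 186 = 0.23.

C ≈ 0.23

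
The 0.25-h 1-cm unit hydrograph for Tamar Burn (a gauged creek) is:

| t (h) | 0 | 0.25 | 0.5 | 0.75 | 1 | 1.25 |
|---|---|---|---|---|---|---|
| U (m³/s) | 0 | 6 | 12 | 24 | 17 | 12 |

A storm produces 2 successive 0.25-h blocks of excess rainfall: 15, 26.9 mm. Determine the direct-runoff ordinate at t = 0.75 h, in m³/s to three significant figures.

By discrete convolution, Q_j = Σ (P_i / 10 mm) · U_{j−i}.
At t = 0.75 h (j=3): Q = (15/10)·24 + (26.9/10)·12 = 68.3 m³/s.

Q ≈ 68.3 m³/s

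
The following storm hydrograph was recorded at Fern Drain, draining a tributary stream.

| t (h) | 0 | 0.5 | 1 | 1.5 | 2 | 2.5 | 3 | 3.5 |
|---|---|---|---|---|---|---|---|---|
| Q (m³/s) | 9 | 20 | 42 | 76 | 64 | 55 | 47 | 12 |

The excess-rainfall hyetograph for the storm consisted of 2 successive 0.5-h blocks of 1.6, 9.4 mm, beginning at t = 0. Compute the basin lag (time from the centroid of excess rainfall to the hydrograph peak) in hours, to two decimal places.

Centroid of excess rainfall: t_c = Σ P_i·t̄_i / ΣP_i = 0.6773 h (block centres at 0.25, 0.75 h).
Hydrograph peak occurs at t = 1.5 h, so basin lag t_L = 1.5 − 0.6773 = 0.82 h.

t_L ≈ 0.82 h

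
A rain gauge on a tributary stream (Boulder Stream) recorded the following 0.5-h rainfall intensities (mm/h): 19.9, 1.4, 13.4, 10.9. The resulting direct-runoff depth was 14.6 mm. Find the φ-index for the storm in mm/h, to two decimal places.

Only the 3 blocks with intensity above φ contribute runoff: 19.9, 13.4, 10.9 mm/h.
Σ(I−φ)·Δt = d  ⇒  (19.9+13.4+10.9 − 3φ)·0.5 = 14.6
φ = (44.20 − 14.6/0.5) / 3 = 5.00 mm/h.

φ ≈ 5.00 mm/h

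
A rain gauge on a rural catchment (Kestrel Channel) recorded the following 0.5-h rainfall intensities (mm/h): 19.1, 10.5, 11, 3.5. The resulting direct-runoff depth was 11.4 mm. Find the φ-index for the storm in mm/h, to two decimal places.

Only the 3 blocks with intensity above φ contribute runoff: 19.1, 10.5, 11 mm/h.
Σ(I−φ)·Δt = d  ⇒  (19.1+10.5+11 − 3φ)·0.5 = 11.4
φ = (40.60 − 11.4/0.5) / 3 = 5.93 mm/h.

φ ≈ 5.93 mm/h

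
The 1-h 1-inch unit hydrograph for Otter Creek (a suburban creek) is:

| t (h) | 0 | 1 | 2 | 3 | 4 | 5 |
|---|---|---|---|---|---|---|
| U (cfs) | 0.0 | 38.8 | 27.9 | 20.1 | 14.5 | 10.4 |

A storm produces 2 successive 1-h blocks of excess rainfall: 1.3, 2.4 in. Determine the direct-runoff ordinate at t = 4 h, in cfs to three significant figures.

Q ≈ 67.1 cfs

By discrete convolution, Q_j = Σ (P_i / 1 in) · U_{j−i}.
At t = 4 h (j=4): Q = (1.3/1)·14.5 + (2.4/1)·20.1 = 67.1 cfs.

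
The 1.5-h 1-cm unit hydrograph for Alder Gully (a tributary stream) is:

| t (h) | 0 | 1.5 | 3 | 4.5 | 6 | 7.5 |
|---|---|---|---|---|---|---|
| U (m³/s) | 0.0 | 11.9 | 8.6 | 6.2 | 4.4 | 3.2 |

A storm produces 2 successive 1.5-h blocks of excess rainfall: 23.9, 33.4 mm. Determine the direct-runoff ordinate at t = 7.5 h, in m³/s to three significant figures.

Q ≈ 22.3 m³/s

By discrete convolution, Q_j = Σ (P_i / 10 mm) · U_{j−i}.
At t = 7.5 h (j=5): Q = (23.9/10)·3.2 + (33.4/10)·4.4 = 22.3 m³/s.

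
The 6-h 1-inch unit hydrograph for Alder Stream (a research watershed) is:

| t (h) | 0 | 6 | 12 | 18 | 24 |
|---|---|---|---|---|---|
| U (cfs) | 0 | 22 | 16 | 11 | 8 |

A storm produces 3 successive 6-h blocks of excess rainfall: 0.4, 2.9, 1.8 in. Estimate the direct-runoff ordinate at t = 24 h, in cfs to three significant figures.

Q ≈ 63.9 cfs

By discrete convolution, Q_j = Σ (P_i / 1 in) · U_{j−i}.
At t = 24 h (j=4): Q = (0.4/1)·8 + (2.9/1)·11 + (1.8/1)·16 = 63.9 cfs.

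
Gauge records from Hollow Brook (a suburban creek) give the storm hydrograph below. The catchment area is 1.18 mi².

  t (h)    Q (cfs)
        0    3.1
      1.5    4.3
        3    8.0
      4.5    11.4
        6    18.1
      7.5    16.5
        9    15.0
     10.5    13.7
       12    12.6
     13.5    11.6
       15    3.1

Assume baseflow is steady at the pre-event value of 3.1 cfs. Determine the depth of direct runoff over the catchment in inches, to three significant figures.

Direct runoff: 0.0, 1.2, 4.9, 8.3, 15.0, 13.4, 11.9, 10.6, 9.5, 8.5, 0.0 cfs; ΣQ_DR = 83.30 cfs.
V = ΣQ_DR · Δt = 83.30 × 5400 s = 4.498 × 10^5 ft³.
Over A = 1.18 mi², depth = V / A = 0.164 in.

d ≈ 0.164 in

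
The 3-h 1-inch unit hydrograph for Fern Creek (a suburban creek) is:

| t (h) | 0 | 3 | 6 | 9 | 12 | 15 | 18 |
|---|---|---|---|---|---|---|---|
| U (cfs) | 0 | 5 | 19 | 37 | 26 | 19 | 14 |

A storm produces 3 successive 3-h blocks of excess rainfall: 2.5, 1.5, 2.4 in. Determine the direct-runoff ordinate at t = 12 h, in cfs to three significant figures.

By discrete convolution, Q_j = Σ (P_i / 1 in) · U_{j−i}.
At t = 12 h (j=4): Q = (2.5/1)·26 + (1.5/1)·37 + (2.4/1)·19 = 166 cfs.

Q ≈ 166 cfs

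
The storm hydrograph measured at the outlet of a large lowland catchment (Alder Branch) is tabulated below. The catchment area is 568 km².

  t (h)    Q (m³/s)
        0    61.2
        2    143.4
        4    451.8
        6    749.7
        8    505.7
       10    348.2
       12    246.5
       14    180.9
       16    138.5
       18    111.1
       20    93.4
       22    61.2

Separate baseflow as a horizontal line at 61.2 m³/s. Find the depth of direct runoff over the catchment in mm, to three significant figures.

d ≈ 29.9 mm

Direct runoff: 0.0, 82.2, 390.6, 688.5, 444.5, 287.0, 185.3, 119.7, 77.3, 49.9, 32.2, 0.0 m³/s; ΣQ_DR = 2357 m³/s.
V = ΣQ_DR · Δt = 2357 × 7200 s = 1.697 × 10^7 m³.
Over A = 568 km², depth = V / A = 29.9 mm.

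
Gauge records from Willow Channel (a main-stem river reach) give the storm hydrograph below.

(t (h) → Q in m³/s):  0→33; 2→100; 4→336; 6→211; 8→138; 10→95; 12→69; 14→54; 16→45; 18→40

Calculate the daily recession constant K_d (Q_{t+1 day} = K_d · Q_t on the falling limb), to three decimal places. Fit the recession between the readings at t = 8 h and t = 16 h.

Between t = 8 h and t = 16 h the flow falls from 138 to 45 m³/s over 4×2 h = 8 h.
Per-interval ratio K = (45/138)^(1/4) = 0.7557; K_d = K^(24/2) = 0.035.

K_d ≈ 0.035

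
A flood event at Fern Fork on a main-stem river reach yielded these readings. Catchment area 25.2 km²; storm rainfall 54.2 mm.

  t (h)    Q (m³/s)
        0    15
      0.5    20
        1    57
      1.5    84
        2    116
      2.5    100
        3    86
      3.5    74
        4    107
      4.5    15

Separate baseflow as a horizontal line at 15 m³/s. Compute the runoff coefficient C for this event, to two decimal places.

C ≈ 0.69

ΣQ_DR = 524.0 m³/s; V = ΣQ_DR·Δt = 9.432 × 10^5 m³.
Runoff depth d = V / A = 37.43 mm.
C = d / P = 37.43 / 54.2 = 0.69.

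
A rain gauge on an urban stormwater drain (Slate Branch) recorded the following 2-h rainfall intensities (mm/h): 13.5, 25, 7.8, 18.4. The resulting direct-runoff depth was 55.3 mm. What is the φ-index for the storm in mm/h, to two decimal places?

φ ≈ 9.75 mm/h

Only the 3 blocks with intensity above φ contribute runoff: 13.5, 25, 18.4 mm/h.
Σ(I−φ)·Δt = d  ⇒  (13.5+25+18.4 − 3φ)·2 = 55.3
φ = (56.90 − 55.3/2) / 3 = 9.75 mm/h.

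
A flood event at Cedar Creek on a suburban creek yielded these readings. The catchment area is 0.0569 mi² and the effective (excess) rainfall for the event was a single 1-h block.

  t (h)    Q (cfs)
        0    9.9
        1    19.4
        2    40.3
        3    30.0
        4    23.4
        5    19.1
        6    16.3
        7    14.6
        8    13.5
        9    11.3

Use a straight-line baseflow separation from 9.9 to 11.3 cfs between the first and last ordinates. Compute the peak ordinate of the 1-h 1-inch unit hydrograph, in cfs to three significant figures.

U_p ≈ 12.0 cfs

Direct runoff: 0.00, 9.34, 30.09, 19.63, 12.88, 8.42, 5.47, 3.61, 2.36, 0.00 cfs; ΣQ_DR = 91.80 cfs, peak = 30.09 cfs.
Runoff depth d = ΣQ_DR·Δt / A = 91.80 × 3600 / (0.0569 mi²) = 2.500 in.
The 1-inch UH is the DRH scaled by (1 in)/d, so U_p = 30.09 × 1/2.500 = 12.0 cfs.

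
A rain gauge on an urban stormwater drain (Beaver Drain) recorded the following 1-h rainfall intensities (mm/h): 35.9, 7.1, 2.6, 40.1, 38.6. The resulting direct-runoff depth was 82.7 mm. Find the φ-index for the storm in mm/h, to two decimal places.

Only the 3 blocks with intensity above φ contribute runoff: 35.9, 40.1, 38.6 mm/h.
Σ(I−φ)·Δt = d  ⇒  (35.9+40.1+38.6 − 3φ)·1 = 82.7
φ = (114.6 − 82.7/1) / 3 = 10.63 mm/h.

φ ≈ 10.63 mm/h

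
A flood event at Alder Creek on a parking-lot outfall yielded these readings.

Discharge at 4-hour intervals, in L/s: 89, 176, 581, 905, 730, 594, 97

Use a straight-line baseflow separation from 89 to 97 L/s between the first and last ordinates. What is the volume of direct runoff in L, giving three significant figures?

V ≈ 3.63 × 10^7 L

Direct-runoff ordinates (Q − Q_b): 0.00, 85.67, 489.33, 812.00, 635.67, 498.33, 0.00 L/s.
ΣQ_DR = 2521 L/s.
With Δt = 4 h = 14400 s, V = ΣQ_DR · Δt = 2521 × 14400 = 3.63 × 10^7 L.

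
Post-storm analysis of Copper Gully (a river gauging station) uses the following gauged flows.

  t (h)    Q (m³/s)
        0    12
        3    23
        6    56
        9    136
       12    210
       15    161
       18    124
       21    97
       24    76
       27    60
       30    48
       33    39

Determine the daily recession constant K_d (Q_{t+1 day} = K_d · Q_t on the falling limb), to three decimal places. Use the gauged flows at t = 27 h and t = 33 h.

K_d ≈ 0.179

Between t = 27 h and t = 33 h the flow falls from 60 to 39 m³/s over 2×3 h = 6 h.
Per-interval ratio K = (39/60)^(1/2) = 0.8062; K_d = K^(24/3) = 0.179.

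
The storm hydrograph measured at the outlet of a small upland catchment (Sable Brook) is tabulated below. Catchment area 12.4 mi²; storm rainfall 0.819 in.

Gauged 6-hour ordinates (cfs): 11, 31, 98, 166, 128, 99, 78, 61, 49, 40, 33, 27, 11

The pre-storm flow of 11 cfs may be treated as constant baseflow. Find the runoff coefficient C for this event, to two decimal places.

C ≈ 0.63

ΣQ_DR = 689.0 cfs; V = ΣQ_DR·Δt = 1.488 × 10^7 ft³.
Runoff depth d = V / A = 0.5166 in.
C = d / P = 0.5166 / 0.819 = 0.63.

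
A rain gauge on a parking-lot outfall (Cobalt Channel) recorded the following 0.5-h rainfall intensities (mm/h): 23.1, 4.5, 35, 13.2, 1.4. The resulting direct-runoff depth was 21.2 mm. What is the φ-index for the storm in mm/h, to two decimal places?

φ ≈ 9.63 mm/h

Only the 3 blocks with intensity above φ contribute runoff: 23.1, 35, 13.2 mm/h.
Σ(I−φ)·Δt = d  ⇒  (23.1+35+13.2 − 3φ)·0.5 = 21.2
φ = (71.30 − 21.2/0.5) / 3 = 9.63 mm/h.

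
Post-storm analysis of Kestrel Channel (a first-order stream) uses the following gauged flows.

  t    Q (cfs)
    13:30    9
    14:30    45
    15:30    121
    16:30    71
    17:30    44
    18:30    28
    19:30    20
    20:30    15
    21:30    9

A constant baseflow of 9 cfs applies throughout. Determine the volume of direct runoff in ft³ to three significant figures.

Direct-runoff ordinates (Q − Q_b): 0.0, 36.0, 112.0, 62.0, 35.0, 19.0, 11.0, 6.0, 0.0 cfs.
ΣQ_DR = 281.0 cfs.
With Δt = 1 h = 3600 s, V = ΣQ_DR · Δt = 281.0 × 3600 = 1.01 × 10^6 ft³.

V ≈ 1.01 × 10^6 ft³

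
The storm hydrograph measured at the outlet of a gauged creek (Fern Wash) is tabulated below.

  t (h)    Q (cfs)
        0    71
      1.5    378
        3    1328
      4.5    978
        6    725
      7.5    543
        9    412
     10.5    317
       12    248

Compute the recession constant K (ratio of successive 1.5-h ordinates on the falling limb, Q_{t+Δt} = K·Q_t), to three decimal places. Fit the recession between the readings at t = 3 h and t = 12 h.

Using the recession-limb readings at t = 3 h and t = 12 h: Q falls from 1328 to 248 cfs over 6 intervals.
K = (Q₂/Q₁)^(1/6) = (248/1328)^(1/6) = 0.756.

K ≈ 0.756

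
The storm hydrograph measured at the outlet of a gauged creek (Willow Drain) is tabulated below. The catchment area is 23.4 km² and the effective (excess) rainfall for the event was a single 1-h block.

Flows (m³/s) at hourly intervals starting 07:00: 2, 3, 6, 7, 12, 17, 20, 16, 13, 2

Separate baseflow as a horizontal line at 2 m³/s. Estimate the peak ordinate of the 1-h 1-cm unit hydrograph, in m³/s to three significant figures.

U_p ≈ 15.0 m³/s

Direct runoff: 0.0, 1.0, 4.0, 5.0, 10.0, 15.0, 18.0, 14.0, 11.0, 0.0 m³/s; ΣQ_DR = 78.00 m³/s, peak = 18.0 m³/s.
Runoff depth d = ΣQ_DR·Δt / A = 78.00 × 3600 / (23.4 km²) = 12.00 mm.
The 1-cm UH is the DRH scaled by (10 mm)/d, so U_p = 18.0 × 10/12.00 = 15.0 m³/s.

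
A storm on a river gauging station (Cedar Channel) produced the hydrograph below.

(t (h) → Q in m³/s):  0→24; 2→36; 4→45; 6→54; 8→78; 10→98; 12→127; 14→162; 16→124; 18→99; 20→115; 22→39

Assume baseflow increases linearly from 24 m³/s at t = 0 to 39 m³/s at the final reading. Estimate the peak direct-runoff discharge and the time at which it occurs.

Q_p = 128.45 m³/s at t = 14 h

Subtracting baseflow gives direct-runoff ordinates: 0.00, 10.64, 18.27, 25.91, 48.55, 67.18, 94.82, 128.45, 89.09, 62.73, 77.36, 0.00 m³/s.
The maximum is 128.45 m³/s, occurring at the reading for t = 14 h.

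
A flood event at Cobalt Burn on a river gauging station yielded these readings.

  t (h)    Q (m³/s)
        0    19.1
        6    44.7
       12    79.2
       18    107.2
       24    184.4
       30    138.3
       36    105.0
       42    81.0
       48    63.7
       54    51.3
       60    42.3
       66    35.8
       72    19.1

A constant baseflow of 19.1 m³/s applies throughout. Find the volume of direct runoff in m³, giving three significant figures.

V ≈ 1.56 × 10^7 m³

Direct-runoff ordinates (Q − Q_b): 0.0, 25.6, 60.1, 88.1, 165.3, 119.2, 85.9, 61.9, 44.6, 32.2, 23.2, 16.7, 0.0 m³/s.
ΣQ_DR = 722.8 m³/s.
With Δt = 6 h = 21600 s, V = ΣQ_DR · Δt = 722.8 × 21600 = 1.56 × 10^7 m³.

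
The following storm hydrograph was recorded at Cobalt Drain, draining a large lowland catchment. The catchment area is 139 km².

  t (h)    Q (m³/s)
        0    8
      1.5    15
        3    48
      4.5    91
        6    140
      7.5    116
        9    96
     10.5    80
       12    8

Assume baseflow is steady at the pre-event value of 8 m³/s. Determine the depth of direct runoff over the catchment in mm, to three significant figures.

d ≈ 20.6 mm

Direct runoff: 0.0, 7.0, 40.0, 83.0, 132.0, 108.0, 88.0, 72.0, 0.0 m³/s; ΣQ_DR = 530.0 m³/s.
V = ΣQ_DR · Δt = 530.0 × 5400 s = 2.862 × 10^6 m³.
Over A = 139 km², depth = V / A = 20.6 mm.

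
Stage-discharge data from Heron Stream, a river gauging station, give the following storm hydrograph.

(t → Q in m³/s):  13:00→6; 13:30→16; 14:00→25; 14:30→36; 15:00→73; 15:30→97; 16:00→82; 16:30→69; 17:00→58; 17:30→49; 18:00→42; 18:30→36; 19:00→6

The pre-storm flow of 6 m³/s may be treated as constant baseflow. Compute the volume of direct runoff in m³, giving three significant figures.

V ≈ 9.31 × 10^5 m³

Direct-runoff ordinates (Q − Q_b): 0.0, 10.0, 19.0, 30.0, 67.0, 91.0, 76.0, 63.0, 52.0, 43.0, 36.0, 30.0, 0.0 m³/s.
ΣQ_DR = 517.0 m³/s.
With Δt = 0.5 h = 1800 s, V = ΣQ_DR · Δt = 517.0 × 1800 = 9.31 × 10^5 m³.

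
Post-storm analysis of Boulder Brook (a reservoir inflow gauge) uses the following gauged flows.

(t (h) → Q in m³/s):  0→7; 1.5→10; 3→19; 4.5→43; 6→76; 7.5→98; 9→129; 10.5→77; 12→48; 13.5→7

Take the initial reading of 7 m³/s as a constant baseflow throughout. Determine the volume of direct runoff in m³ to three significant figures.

V ≈ 2.40 × 10^6 m³

Direct-runoff ordinates (Q − Q_b): 0.0, 3.0, 12.0, 36.0, 69.0, 91.0, 122.0, 70.0, 41.0, 0.0 m³/s.
ΣQ_DR = 444.0 m³/s.
With Δt = 1.5 h = 5400 s, V = ΣQ_DR · Δt = 444.0 × 5400 = 2.40 × 10^6 m³.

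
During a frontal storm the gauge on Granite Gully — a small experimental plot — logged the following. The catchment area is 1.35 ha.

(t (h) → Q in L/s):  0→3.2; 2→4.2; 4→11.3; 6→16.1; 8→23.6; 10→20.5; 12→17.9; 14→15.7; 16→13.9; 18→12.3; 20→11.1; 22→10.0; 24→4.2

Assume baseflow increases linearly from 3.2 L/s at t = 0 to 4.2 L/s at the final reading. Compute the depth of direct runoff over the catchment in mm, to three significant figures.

d ≈ 61.8 mm

Direct runoff: 0.00, 0.92, 7.93, 12.65, 20.07, 16.88, 14.20, 11.92, 10.03, 8.35, 7.07, 5.88, 0.00 L/s; ΣQ_DR = 115.9 L/s.
V = ΣQ_DR · Δt = 115.9 × 7200 s = 8.345 × 10^5 L.
Over A = 1.35 ha, depth = V / A = 61.8 mm.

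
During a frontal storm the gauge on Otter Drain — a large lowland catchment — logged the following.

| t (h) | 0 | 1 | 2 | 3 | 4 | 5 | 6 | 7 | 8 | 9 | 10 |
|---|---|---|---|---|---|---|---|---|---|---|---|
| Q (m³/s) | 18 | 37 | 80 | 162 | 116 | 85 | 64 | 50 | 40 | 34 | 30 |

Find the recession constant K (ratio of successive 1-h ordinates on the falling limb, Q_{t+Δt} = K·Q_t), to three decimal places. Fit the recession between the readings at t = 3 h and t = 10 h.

Using the recession-limb readings at t = 3 h and t = 10 h: Q falls from 162 to 30 m³/s over 7 intervals.
K = (Q₂/Q₁)^(1/7) = (30/162)^(1/7) = 0.786.

K ≈ 0.786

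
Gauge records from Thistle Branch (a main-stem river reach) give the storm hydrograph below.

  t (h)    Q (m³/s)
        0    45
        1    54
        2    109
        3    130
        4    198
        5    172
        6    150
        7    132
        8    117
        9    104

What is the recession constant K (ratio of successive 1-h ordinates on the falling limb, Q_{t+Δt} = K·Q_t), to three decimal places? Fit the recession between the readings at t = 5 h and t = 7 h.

Using the recession-limb readings at t = 5 h and t = 7 h: Q falls from 172 to 132 m³/s over 2 intervals.
K = (Q₂/Q₁)^(1/2) = (132/172)^(1/2) = 0.876.

K ≈ 0.876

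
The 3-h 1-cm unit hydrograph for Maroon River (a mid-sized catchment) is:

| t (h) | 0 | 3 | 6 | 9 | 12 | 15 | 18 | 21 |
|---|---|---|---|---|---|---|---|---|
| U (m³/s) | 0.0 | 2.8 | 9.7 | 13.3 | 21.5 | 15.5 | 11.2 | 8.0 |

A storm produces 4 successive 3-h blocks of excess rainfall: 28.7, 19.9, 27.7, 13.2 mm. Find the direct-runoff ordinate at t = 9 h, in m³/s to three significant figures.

By discrete convolution, Q_j = Σ (P_i / 10 mm) · U_{j−i}.
At t = 9 h (j=3): Q = (28.7/10)·13.3 + (19.9/10)·9.7 + (27.7/10)·2.8 + (13.2/10)·0.0 = 65.2 m³/s.

Q ≈ 65.2 m³/s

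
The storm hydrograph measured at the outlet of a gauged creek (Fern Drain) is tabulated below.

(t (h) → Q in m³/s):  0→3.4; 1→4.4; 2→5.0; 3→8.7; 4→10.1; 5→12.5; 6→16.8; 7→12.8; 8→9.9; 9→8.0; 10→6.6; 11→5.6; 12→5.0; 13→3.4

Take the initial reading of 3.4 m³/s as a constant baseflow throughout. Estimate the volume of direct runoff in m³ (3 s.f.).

V ≈ 2.33 × 10^5 m³

Direct-runoff ordinates (Q − Q_b): 0.0, 1.0, 1.6, 5.3, 6.7, 9.1, 13.4, 9.4, 6.5, 4.6, 3.2, 2.2, 1.6, 0.0 m³/s.
ΣQ_DR = 64.60 m³/s.
With Δt = 1 h = 3600 s, V = ΣQ_DR · Δt = 64.60 × 3600 = 2.33 × 10^5 m³.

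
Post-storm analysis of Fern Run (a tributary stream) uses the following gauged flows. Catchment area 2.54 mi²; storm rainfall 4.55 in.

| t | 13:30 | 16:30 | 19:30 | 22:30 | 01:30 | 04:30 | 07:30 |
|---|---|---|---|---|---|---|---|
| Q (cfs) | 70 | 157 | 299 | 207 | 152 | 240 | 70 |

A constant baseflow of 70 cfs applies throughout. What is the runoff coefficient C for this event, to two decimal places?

C ≈ 0.28

ΣQ_DR = 705.0 cfs; V = ΣQ_DR·Δt = 7.614 × 10^6 ft³.
Runoff depth d = V / A = 1.290 in.
C = d / P = 1.290 / 4.55 = 0.28.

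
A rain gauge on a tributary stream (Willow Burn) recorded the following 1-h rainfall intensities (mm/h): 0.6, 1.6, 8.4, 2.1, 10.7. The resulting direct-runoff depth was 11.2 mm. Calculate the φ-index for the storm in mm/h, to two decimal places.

Only the 2 blocks with intensity above φ contribute runoff: 8.4, 10.7 mm/h.
Σ(I−φ)·Δt = d  ⇒  (8.4+10.7 − 2φ)·1 = 11.2
φ = (19.10 − 11.2/1) / 2 = 3.95 mm/h.

φ ≈ 3.95 mm/h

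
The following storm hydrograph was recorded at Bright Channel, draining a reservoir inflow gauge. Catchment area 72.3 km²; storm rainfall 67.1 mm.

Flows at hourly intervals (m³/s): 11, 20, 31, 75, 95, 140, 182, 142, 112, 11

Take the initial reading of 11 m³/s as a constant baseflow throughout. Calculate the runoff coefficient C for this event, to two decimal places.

ΣQ_DR = 709.0 m³/s; V = ΣQ_DR·Δt = 2.552 × 10^6 m³.
Runoff depth d = V / A = 35.30 mm.
C = d / P = 35.30 / 67.1 = 0.53.

C ≈ 0.53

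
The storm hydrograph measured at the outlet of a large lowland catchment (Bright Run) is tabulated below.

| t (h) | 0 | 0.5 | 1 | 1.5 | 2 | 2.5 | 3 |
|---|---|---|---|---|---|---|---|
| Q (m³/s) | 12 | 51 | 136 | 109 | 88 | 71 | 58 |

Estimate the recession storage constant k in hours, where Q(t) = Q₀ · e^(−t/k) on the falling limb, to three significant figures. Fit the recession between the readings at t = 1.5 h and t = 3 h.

On the falling limb, Q drops from 109 to 58 m³/s between t = 1.5 h and t = 3 h (Δt = 1.5 h).
k = −Δt / ln(Q₂/Q₁) = −1.5 / ln(58/109) = 2.38 h.

k ≈ 2.38 h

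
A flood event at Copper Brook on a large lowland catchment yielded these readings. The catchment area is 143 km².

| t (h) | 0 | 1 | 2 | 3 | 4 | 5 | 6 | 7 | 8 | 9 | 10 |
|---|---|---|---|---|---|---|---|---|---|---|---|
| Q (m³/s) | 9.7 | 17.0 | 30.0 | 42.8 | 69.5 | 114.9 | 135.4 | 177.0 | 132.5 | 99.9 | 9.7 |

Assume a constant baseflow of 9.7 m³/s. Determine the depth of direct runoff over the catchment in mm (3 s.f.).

d ≈ 18.4 mm

Direct runoff: 0.0, 7.3, 20.3, 33.1, 59.8, 105.2, 125.7, 167.3, 122.8, 90.2, 0.0 m³/s; ΣQ_DR = 731.7 m³/s.
V = ΣQ_DR · Δt = 731.7 × 3600 s = 2.634 × 10^6 m³.
Over A = 143 km², depth = V / A = 18.4 mm.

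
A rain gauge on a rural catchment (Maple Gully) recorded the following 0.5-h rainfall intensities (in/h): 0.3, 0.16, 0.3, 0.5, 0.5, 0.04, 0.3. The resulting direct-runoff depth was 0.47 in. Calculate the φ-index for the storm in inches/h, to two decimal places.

Only the 5 blocks with intensity above φ contribute runoff: 0.3, 0.3, 0.5, 0.5, 0.3 in/h.
Σ(I−φ)·Δt = d  ⇒  (0.3+0.3+0.5+0.5+0.3 − 5φ)·0.5 = 0.47
φ = (1.900 − 0.47/0.5) / 5 = 0.19 in/h.

φ ≈ 0.19 in/h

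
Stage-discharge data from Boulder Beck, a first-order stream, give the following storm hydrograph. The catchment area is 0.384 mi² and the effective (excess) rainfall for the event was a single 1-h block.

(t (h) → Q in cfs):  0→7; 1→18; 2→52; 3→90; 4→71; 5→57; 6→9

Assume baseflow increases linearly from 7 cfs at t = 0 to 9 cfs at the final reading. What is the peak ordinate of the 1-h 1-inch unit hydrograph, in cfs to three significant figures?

U_p ≈ 81.9 cfs

Direct runoff: 0.00, 10.67, 44.33, 82.00, 62.67, 48.33, 0.00 cfs; ΣQ_DR = 248.0 cfs, peak = 82.00 cfs.
Runoff depth d = ΣQ_DR·Δt / A = 248.0 × 3600 / (0.384 mi²) = 1.001 in.
The 1-inch UH is the DRH scaled by (1 in)/d, so U_p = 82.00 × 1/1.001 = 81.9 cfs.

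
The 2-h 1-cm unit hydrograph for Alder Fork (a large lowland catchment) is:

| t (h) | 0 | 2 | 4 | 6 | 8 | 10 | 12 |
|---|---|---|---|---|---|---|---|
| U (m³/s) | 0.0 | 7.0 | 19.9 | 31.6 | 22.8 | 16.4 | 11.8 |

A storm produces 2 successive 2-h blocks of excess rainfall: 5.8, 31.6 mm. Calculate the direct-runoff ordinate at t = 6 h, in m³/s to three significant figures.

By discrete convolution, Q_j = Σ (P_i / 10 mm) · U_{j−i}.
At t = 6 h (j=3): Q = (5.8/10)·31.6 + (31.6/10)·19.9 = 81.2 m³/s.

Q ≈ 81.2 m³/s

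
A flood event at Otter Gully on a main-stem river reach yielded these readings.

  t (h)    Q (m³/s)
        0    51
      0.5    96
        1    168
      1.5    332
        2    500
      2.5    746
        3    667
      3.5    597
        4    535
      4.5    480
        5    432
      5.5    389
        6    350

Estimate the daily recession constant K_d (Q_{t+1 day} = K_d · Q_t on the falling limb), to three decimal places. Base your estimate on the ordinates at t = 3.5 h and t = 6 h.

Between t = 3.5 h and t = 6 h the flow falls from 597 to 350 m³/s over 5×0.5 h = 2.5 h.
Per-interval ratio K = (350/597)^(1/5) = 0.8987; K_d = K^(24/0.5) = 0.006.

K_d ≈ 0.006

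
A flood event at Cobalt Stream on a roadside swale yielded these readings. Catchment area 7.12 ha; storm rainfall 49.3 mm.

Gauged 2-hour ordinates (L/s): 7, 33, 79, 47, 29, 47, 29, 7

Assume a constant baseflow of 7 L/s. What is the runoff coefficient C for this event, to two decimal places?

ΣQ_DR = 222.0 L/s; V = ΣQ_DR·Δt = 1.598 × 10^6 L.
Runoff depth d = V / A = 22.45 mm.
C = d / P = 22.45 / 49.3 = 0.46.

C ≈ 0.46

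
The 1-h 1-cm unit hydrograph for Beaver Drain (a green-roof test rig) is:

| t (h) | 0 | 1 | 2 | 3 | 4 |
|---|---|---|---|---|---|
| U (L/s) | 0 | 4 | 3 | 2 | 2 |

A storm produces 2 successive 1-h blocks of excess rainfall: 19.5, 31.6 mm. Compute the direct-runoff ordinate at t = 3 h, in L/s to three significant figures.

By discrete convolution, Q_j = Σ (P_i / 10 mm) · U_{j−i}.
At t = 3 h (j=3): Q = (19.5/10)·2 + (31.6/10)·3 = 13.4 L/s.

Q ≈ 13.4 L/s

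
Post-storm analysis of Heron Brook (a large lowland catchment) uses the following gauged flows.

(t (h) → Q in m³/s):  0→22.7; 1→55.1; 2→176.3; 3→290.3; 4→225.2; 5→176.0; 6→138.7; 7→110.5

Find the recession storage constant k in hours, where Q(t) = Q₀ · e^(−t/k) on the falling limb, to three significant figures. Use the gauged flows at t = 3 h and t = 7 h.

On the falling limb, Q drops from 290.3 to 110.5 m³/s between t = 3 h and t = 7 h (Δt = 4 h).
k = −Δt / ln(Q₂/Q₁) = −4 / ln(110.5/290.3) = 4.14 h.

k ≈ 4.14 h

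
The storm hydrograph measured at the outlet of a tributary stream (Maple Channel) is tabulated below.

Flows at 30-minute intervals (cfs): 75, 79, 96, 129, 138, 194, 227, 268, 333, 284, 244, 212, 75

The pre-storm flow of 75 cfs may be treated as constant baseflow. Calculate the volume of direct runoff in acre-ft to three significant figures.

V ≈ 57.0 acre-ft

Direct-runoff ordinates (Q − Q_b): 0.0, 4.0, 21.0, 54.0, 63.0, 119.0, 152.0, 193.0, 258.0, 209.0, 169.0, 137.0, 0.0 cfs.
ΣQ_DR = 1379 cfs.
With Δt = 0.5 h = 1800 s, V = ΣQ_DR · Δt = 1379 × 1800 = 2.48 × 10^6 ft³ = 57.0 acre-ft.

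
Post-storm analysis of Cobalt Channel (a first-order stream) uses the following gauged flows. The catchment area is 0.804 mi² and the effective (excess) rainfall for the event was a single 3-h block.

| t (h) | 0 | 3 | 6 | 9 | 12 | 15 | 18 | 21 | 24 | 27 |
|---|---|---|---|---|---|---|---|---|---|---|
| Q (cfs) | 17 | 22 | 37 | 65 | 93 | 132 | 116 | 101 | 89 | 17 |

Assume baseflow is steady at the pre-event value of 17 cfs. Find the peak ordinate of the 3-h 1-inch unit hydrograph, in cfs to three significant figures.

U_p ≈ 38.3 cfs

Direct runoff: 0.0, 5.0, 20.0, 48.0, 76.0, 115.0, 99.0, 84.0, 72.0, 0.0 cfs; ΣQ_DR = 519.0 cfs, peak = 115.0 cfs.
Runoff depth d = ΣQ_DR·Δt / A = 519.0 × 10800 / (0.804 mi²) = 3.001 in.
The 1-inch UH is the DRH scaled by (1 in)/d, so U_p = 115.0 × 1/3.001 = 38.3 cfs.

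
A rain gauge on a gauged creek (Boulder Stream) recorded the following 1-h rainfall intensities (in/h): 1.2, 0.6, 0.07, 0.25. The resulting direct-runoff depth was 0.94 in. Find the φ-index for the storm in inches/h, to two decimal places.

φ ≈ 0.43 in/h

Only the 2 blocks with intensity above φ contribute runoff: 1.2, 0.6 in/h.
Σ(I−φ)·Δt = d  ⇒  (1.2+0.6 − 2φ)·1 = 0.94
φ = (1.800 − 0.94/1) / 2 = 0.43 in/h.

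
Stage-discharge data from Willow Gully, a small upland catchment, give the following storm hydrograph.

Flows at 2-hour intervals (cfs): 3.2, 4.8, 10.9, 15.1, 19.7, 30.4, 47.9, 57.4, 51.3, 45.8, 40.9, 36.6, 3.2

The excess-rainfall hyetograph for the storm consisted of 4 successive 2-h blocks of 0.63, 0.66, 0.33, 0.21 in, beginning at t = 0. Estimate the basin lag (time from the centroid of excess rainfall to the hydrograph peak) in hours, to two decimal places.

t_L ≈ 10.87 h

Centroid of excess rainfall: t_c = Σ P_i·t̄_i / ΣP_i = 3.1311 h (block centres at 1, 3, 5, 7 h).
Hydrograph peak occurs at t = 14 h, so basin lag t_L = 14 − 3.1311 = 10.87 h.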